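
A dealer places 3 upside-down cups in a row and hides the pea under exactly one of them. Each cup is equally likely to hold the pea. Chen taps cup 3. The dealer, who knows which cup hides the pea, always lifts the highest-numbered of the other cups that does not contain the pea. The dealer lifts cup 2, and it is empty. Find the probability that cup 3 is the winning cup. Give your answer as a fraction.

1/2

Apply Bayes' rule, conditioning on where the pea actually is.
If it is under either of cups 1 and 3 (prior 1/3 each): cup 2 is the highest-numbered option available, probability 1; weight (1/3)·1 = 1/3 each.
If it is under cup 2 (prior 1/3): the dealer opened cup 2, so this case is ruled out; weight (1/3)·0 = 0.
The weights sum to 2/3.
So P(the pea under cup 3 | the dealer opened cup 2) = (1/3) / (2/3) = 1/2.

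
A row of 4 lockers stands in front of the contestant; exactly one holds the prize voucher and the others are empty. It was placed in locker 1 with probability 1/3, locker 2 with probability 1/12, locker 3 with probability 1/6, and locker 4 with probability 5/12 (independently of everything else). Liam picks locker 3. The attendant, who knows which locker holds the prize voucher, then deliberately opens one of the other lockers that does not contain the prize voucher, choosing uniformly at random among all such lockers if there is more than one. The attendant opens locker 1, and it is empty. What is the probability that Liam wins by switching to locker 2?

Consider each possible location of the prize voucher in turn.
If it is in locker 1 (prior 1/3): the attendant opened locker 1, so this case is ruled out; weight (1/3)·0 = 0.
If it is in locker 2 (prior 1/12): the attendant has 2 equally likely choices, so probability 1/2; weight (1/12)·(1/2) = 1/24.
If it is in locker 3 (prior 1/6): the attendant has 3 equally likely choices, so probability 1/3; weight (1/6)·(1/3) = 1/18.
If it is in locker 4 (prior 5/12): the attendant has 2 equally likely choices, so probability 1/2; weight (5/12)·(1/2) = 5/24.
The weights sum to 11/36.
So P(the prize voucher in locker 2 | the attendant opened locker 1) = (1/24) / (11/36) = 3/22.

3/22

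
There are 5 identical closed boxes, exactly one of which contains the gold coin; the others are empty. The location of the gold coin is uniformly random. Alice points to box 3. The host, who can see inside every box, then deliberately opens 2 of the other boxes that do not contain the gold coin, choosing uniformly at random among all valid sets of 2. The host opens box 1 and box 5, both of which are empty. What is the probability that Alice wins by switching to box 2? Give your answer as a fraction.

Condition on the true location of the gold coin.
If it is in either of boxes 1 and 5 (prior 1/5 each): that box was opened and seen not to hold the prize — ruled out; weight (1/5)·0 = 0 each.
If it is in either of boxes 2 and 4 (prior 1/5 each): the host has 3 equally likely choices, so probability 1/3; weight (1/5)·(1/3) = 1/15 each.
If it is in box 3 (prior 1/5): the host has 6 equally likely choices, so probability 1/6; weight (1/5)·(1/6) = 1/30.
The weights sum to 1/6.
So P(the gold coin in box 2 | the host opened box 1 and box 5) = (1/15) / (1/6) = 2/5.

2/5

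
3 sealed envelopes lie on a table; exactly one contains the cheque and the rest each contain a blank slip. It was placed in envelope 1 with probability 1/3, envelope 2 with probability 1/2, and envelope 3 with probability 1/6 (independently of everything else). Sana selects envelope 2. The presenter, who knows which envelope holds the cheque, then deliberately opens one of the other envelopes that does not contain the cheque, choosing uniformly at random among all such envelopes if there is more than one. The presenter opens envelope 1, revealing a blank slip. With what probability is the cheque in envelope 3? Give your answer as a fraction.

Consider each possible location of the cheque in turn.
If it is in envelope 1 (prior 1/3): the presenter opened envelope 1, so this case is ruled out; weight (1/3)·0 = 0.
If it is in envelope 2 (prior 1/2): the presenter has 2 equally likely choices, so probability 1/2; weight (1/2)·(1/2) = 1/4.
If it is in envelope 3 (prior 1/6): the presenter has no choice, probability 1; weight (1/6)·1 = 1/6.
The weights sum to 5/12.
So P(the cheque in envelope 3 | the presenter opened envelope 1) = (1/6) / (5/12) = 2/5.

2/5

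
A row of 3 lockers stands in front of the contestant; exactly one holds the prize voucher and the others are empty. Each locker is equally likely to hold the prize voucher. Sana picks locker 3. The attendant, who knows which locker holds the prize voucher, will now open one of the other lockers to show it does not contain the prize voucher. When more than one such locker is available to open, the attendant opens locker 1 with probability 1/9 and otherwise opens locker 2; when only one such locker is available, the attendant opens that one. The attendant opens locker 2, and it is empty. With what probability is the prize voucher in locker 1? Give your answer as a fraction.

9/17

Apply Bayes' rule, conditioning on where the prize voucher actually is.
If it is in locker 1 (prior 1/3): only locker 2 is available, probability 1; weight (1/3)·1 = 1/3.
If it is in locker 2 (prior 1/3): the attendant opened locker 2, so this case is ruled out; weight (1/3)·0 = 0.
If it is in locker 3 (prior 1/3): locker 1 is available but not opened, probability 8/9; weight (1/3)·(8/9) = 8/27.
The weights sum to 17/27.
So P(the prize voucher in locker 1 | the attendant opened locker 2) = (1/3) / (17/27) = 9/17.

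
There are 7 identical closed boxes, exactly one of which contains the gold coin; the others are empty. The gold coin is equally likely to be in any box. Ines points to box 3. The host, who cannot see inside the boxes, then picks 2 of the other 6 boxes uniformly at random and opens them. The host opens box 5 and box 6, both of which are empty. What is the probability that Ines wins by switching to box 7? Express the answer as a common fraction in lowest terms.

1/5

Condition on the true location of the gold coin.
If it is in any of boxes 1, 2, 3, 4, and 7 (prior 1/7 each): the host picks exactly this set with probability 1/15 regardless, and none is the prize; weight (1/7)·(1/15) = 1/105 each.
If it is in either of boxes 5 and 6 (prior 1/7 each): that box was opened and seen not to hold the prize — ruled out; weight (1/7)·0 = 0 each.
The weights sum to 1/21.
So P(the gold coin in box 7 | the host opened box 5 and box 6) = (1/105) / (1/21) = 1/5.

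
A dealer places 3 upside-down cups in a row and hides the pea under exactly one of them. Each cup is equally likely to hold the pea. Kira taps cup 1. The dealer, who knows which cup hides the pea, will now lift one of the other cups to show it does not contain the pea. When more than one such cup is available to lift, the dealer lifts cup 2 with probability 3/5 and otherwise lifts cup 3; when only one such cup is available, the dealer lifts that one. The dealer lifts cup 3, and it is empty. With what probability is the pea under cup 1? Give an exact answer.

Condition on the true location of the pea.
If it is under cup 1 (prior 1/3): cup 2 is available but not opened, probability 2/5; weight (1/3)·(2/5) = 2/15.
If it is under cup 2 (prior 1/3): only cup 3 is available, probability 1; weight (1/3)·1 = 1/3.
If it is under cup 3 (prior 1/3): the dealer opened cup 3, so this case is ruled out; weight (1/3)·0 = 0.
The weights sum to 7/15.
So P(the pea under cup 1 | the dealer opened cup 3) = (2/15) / (7/15) = 2/7.

2/7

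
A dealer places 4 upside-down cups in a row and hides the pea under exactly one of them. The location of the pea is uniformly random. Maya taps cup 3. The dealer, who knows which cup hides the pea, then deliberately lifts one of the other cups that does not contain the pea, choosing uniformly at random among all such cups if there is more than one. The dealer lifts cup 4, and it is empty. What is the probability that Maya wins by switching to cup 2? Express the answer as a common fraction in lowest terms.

Apply Bayes' rule, conditioning on where the pea actually is.
If it is under either of cups 1 and 2 (prior 1/4 each): the dealer has 2 equally likely choices, so probability 1/2; weight (1/4)·(1/2) = 1/8 each.
If it is under cup 3 (prior 1/4): the dealer has 3 equally likely choices, so probability 1/3; weight (1/4)·(1/3) = 1/12.
If it is under cup 4 (prior 1/4): the dealer opened cup 4, so this case is ruled out; weight (1/4)·0 = 0.
The weights sum to 1/3.
So P(the pea under cup 2 | the dealer opened cup 4) = (1/8) / (1/3) = 3/8.

3/8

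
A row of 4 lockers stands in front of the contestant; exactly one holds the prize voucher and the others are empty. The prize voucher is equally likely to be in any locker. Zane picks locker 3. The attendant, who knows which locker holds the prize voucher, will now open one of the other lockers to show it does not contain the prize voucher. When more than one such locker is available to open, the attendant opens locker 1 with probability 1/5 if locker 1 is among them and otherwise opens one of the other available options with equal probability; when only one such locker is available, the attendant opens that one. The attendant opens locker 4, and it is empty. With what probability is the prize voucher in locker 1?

Consider each possible location of the prize voucher in turn.
If it is in locker 1 (prior 1/4): locker 1 holds the prize so is unavailable; the attendant chooses uniformly among the 2 others, probability 1/2; weight (1/4)·(1/2) = 1/8.
If it is in locker 2 (prior 1/4): locker 1 is available but not opened, probability 4/5; weight (1/4)·(4/5) = 1/5.
If it is in locker 3 (prior 1/4): locker 1 is available but not opened; locker 4 gets probability (1 − 1/5)/2 = 2/5; weight (1/4)·(2/5) = 1/10.
If it is in locker 4 (prior 1/4): the attendant opened locker 4, so this case is ruled out; weight (1/4)·0 = 0.
The weights sum to 17/40.
So P(the prize voucher in locker 1 | the attendant opened locker 4) = (1/8) / (17/40) = 5/17.

5/17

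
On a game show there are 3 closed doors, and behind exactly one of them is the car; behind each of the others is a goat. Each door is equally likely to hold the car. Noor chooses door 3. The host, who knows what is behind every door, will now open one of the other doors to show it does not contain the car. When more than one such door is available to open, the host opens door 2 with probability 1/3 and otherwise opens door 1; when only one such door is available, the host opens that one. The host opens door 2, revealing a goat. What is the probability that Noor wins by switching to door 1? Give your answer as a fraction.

3/4

Apply Bayes' rule, conditioning on where the car actually is.
If it is behind door 1 (prior 1/3): only door 2 is available, probability 1; weight (1/3)·1 = 1/3.
If it is behind door 2 (prior 1/3): the host opened door 2, so this case is ruled out; weight (1/3)·0 = 0.
If it is behind door 3 (prior 1/3): door 2 is available, opened with probability 1/3; weight (1/3)·(1/3) = 1/9.
The weights sum to 4/9.
So P(the car behind door 1 | the host opened door 2) = (1/3) / (4/9) = 3/4.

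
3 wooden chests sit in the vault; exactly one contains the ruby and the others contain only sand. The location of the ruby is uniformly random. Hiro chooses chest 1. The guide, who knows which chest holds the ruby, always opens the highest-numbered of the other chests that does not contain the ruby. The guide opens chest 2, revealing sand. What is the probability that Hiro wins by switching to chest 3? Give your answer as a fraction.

1

Consider each possible location of the ruby in turn.
If it is in chest 1 (prior 1/3): the guide would have opened chest 3 instead, probability 0; weight (1/3)·0 = 0.
If it is in chest 2 (prior 1/3): the guide opened chest 2, so this case is ruled out; weight (1/3)·0 = 0.
If it is in chest 3 (prior 1/3): chest 2 is the highest-numbered option available, probability 1; weight (1/3)·1 = 1/3.
The weights sum to 1/3.
So P(the ruby in chest 3 | the guide opened chest 2) = (1/3) / (1/3) = 1.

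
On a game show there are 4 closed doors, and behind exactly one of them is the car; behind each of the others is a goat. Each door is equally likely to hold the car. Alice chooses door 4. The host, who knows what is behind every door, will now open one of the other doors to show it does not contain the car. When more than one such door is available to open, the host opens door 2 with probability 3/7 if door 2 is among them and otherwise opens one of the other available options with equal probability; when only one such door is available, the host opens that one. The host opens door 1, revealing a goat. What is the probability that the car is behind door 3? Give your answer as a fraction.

8/19

Apply Bayes' rule, conditioning on where the car actually is.
If it is behind door 1 (prior 1/4): the host opened door 1, so this case is ruled out; weight (1/4)·0 = 0.
If it is behind door 2 (prior 1/4): door 2 holds the prize so is unavailable; the host chooses uniformly among the 2 others, probability 1/2; weight (1/4)·(1/2) = 1/8.
If it is behind door 3 (prior 1/4): door 2 is available but not opened, probability 4/7; weight (1/4)·(4/7) = 1/7.
If it is behind door 4 (prior 1/4): door 2 is available but not opened; door 1 gets probability (1 − 3/7)/2 = 2/7; weight (1/4)·(2/7) = 1/14.
The weights sum to 19/56.
So P(the car behind door 3 | the host opened door 1) = (1/7) / (19/56) = 8/19.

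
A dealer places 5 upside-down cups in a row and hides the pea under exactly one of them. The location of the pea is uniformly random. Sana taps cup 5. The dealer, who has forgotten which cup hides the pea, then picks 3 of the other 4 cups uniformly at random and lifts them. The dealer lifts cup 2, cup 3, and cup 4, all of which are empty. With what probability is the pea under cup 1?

1/2

Consider each possible location of the pea in turn.
If it is under either of cups 1 and 5 (prior 1/5 each): the dealer picks exactly this set with probability 1/4 regardless, and none is the prize; weight (1/5)·(1/4) = 1/20 each.
If it is under any of cups 2, 3, and 4 (prior 1/5 each): that cup was opened and seen not to hold the prize — ruled out; weight (1/5)·0 = 0 each.
The weights sum to 1/10.
So P(the pea under cup 1 | the dealer opened cup 2, cup 3, and cup 4) = (1/20) / (1/10) = 1/2.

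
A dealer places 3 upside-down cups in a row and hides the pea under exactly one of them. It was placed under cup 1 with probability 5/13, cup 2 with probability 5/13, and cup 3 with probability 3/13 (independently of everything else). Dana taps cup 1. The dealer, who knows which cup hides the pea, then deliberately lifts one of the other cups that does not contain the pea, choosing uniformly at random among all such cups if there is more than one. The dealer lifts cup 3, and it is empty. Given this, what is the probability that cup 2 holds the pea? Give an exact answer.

2/3

Apply Bayes' rule, conditioning on where the pea actually is.
If it is under cup 1 (prior 5/13): the dealer has 2 equally likely choices, so probability 1/2; weight (5/13)·(1/2) = 5/26.
If it is under cup 2 (prior 5/13): the dealer has no choice, probability 1; weight (5/13)·1 = 5/13.
If it is under cup 3 (prior 3/13): the dealer opened cup 3, so this case is ruled out; weight (3/13)·0 = 0.
The weights sum to 15/26.
So P(the pea under cup 2 | the dealer opened cup 3) = (5/13) / (15/26) = 2/3.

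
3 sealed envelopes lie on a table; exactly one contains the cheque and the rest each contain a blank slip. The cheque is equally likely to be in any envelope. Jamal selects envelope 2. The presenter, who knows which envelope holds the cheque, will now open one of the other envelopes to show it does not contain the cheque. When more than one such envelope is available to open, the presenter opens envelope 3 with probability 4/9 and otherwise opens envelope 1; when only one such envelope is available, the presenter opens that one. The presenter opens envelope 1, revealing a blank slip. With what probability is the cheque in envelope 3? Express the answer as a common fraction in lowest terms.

9/14

Consider each possible location of the cheque in turn.
If it is in envelope 1 (prior 1/3): the presenter opened envelope 1, so this case is ruled out; weight (1/3)·0 = 0.
If it is in envelope 2 (prior 1/3): envelope 3 is available but not opened, probability 5/9; weight (1/3)·(5/9) = 5/27.
If it is in envelope 3 (prior 1/3): only envelope 1 is available, probability 1; weight (1/3)·1 = 1/3.
The weights sum to 14/27.
So P(the cheque in envelope 3 | the presenter opened envelope 1) = (1/3) / (14/27) = 9/14.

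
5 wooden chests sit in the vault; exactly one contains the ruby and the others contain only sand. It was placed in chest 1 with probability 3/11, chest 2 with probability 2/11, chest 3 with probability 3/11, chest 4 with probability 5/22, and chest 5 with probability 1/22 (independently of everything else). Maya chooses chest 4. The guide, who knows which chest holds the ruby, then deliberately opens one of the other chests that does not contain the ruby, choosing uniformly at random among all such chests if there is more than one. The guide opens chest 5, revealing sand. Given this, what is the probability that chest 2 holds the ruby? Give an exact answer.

16/79

Condition on the true location of the ruby.
If it is in either of chests 1 and 3 (prior 3/11 each): the guide has 3 equally likely choices, so probability 1/3; weight (3/11)·(1/3) = 1/11 each.
If it is in chest 2 (prior 2/11): the guide has 3 equally likely choices, so probability 1/3; weight (2/11)·(1/3) = 2/33.
If it is in chest 4 (prior 5/22): the guide has 4 equally likely choices, so probability 1/4; weight (5/22)·(1/4) = 5/88.
If it is in chest 5 (prior 1/22): the guide opened chest 5, so this case is ruled out; weight (1/22)·0 = 0.
The weights sum to 79/264.
So P(the ruby in chest 2 | the guide opened chest 5) = (2/33) / (79/264) = 16/79.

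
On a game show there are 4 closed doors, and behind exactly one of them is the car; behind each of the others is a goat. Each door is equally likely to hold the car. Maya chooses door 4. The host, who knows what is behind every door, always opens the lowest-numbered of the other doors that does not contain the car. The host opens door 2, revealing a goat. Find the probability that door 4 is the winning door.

0

Condition on the true location of the car.
If it is behind door 1 (prior 1/4): door 2 is the lowest-numbered option available, probability 1; weight (1/4)·1 = 1/4.
If it is behind door 2 (prior 1/4): the host opened door 2, so this case is ruled out; weight (1/4)·0 = 0.
If it is behind either of doors 3 and 4 (prior 1/4 each): the host would have opened door 1 instead, probability 0; weight (1/4)·0 = 0 each.
The weights sum to 1/4.
So P(the car behind door 4 | the host opened door 2) = 0 / (1/4) = 0.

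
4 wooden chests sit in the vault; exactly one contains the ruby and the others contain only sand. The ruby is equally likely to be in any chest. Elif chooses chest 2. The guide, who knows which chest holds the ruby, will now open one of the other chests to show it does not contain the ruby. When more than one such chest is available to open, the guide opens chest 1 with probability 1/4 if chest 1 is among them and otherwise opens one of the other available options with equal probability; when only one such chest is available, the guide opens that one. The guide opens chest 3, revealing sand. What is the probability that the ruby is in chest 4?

Apply Bayes' rule, conditioning on where the ruby actually is.
If it is in chest 1 (prior 1/4): chest 1 holds the prize so is unavailable; the guide chooses uniformly among the 2 others, probability 1/2; weight (1/4)·(1/2) = 1/8.
If it is in chest 2 (prior 1/4): chest 1 is available but not opened; chest 3 gets probability (1 − 1/4)/2 = 3/8; weight (1/4)·(3/8) = 3/32.
If it is in chest 3 (prior 1/4): the guide opened chest 3, so this case is ruled out; weight (1/4)·0 = 0.
If it is in chest 4 (prior 1/4): chest 1 is available but not opened, probability 3/4; weight (1/4)·(3/4) = 3/16.
The weights sum to 13/32.
So P(the ruby in chest 4 | the guide opened chest 3) = (3/16) / (13/32) = 6/13.

6/13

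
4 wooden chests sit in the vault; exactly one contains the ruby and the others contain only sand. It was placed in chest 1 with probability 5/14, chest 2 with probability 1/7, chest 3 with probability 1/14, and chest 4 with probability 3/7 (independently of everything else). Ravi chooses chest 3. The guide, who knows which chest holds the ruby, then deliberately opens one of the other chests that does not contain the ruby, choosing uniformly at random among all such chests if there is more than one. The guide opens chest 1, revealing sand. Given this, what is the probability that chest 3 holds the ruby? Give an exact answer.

Apply Bayes' rule, conditioning on where the ruby actually is.
If it is in chest 1 (prior 5/14): the guide opened chest 1, so this case is ruled out; weight (5/14)·0 = 0.
If it is in chest 2 (prior 1/7): the guide has 2 equally likely choices, so probability 1/2; weight (1/7)·(1/2) = 1/14.
If it is in chest 3 (prior 1/14): the guide has 3 equally likely choices, so probability 1/3; weight (1/14)·(1/3) = 1/42.
If it is in chest 4 (prior 3/7): the guide has 2 equally likely choices, so probability 1/2; weight (3/7)·(1/2) = 3/14.
The weights sum to 13/42.
So P(the ruby in chest 3 | the guide opened chest 1) = (1/42) / (13/42) = 1/13.

1/13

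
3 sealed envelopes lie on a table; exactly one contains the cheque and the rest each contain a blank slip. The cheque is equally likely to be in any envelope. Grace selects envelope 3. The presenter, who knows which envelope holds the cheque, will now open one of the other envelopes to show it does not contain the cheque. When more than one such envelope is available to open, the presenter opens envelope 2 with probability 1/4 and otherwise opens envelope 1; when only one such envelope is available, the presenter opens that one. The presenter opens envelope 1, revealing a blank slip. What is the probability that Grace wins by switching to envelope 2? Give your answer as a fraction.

4/7

Condition on the true location of the cheque.
If it is in envelope 1 (prior 1/3): the presenter opened envelope 1, so this case is ruled out; weight (1/3)·0 = 0.
If it is in envelope 2 (prior 1/3): only envelope 1 is available, probability 1; weight (1/3)·1 = 1/3.
If it is in envelope 3 (prior 1/3): envelope 2 is available but not opened, probability 3/4; weight (1/3)·(3/4) = 1/4.
The weights sum to 7/12.
So P(the cheque in envelope 2 | the presenter opened envelope 1) = (1/3) / (7/12) = 4/7.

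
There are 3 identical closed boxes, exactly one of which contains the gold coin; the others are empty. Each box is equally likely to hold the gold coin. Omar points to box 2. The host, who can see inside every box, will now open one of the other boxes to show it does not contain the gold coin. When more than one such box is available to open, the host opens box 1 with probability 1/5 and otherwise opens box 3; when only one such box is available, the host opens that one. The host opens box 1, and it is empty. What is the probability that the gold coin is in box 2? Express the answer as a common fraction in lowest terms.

Consider each possible location of the gold coin in turn.
If it is in box 1 (prior 1/3): the host opened box 1, so this case is ruled out; weight (1/3)·0 = 0.
If it is in box 2 (prior 1/3): box 1 is available, opened with probability 1/5; weight (1/3)·(1/5) = 1/15.
If it is in box 3 (prior 1/3): only box 1 is available, probability 1; weight (1/3)·1 = 1/3.
The weights sum to 2/5.
So P(the gold coin in box 2 | the host opened box 1) = (1/15) / (2/5) = 1/6.

1/6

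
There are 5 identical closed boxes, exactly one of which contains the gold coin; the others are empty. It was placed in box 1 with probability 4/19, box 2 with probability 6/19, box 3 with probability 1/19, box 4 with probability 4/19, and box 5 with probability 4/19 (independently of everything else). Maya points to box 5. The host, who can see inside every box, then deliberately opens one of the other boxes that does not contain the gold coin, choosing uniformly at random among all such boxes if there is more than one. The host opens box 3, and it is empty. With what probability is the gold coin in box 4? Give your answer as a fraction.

4/17

Apply Bayes' rule, conditioning on where the gold coin actually is.
If it is in either of boxes 1 and 4 (prior 4/19 each): the host has 3 equally likely choices, so probability 1/3; weight (4/19)·(1/3) = 4/57 each.
If it is in box 2 (prior 6/19): the host has 3 equally likely choices, so probability 1/3; weight (6/19)·(1/3) = 2/19.
If it is in box 3 (prior 1/19): the host opened box 3, so this case is ruled out; weight (1/19)·0 = 0.
If it is in box 5 (prior 4/19): the host has 4 equally likely choices, so probability 1/4; weight (4/19)·(1/4) = 1/19.
The weights sum to 17/57.
So P(the gold coin in box 4 | the host opened box 3) = (4/57) / (17/57) = 4/17.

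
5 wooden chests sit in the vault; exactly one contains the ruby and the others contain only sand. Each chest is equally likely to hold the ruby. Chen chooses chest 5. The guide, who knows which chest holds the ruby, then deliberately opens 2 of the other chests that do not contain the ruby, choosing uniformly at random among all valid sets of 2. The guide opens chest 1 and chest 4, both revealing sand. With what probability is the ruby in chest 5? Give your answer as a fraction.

Apply Bayes' rule, conditioning on where the ruby actually is.
If it is in either of chests 1 and 4 (prior 1/5 each): that chest was opened and seen not to hold the prize — ruled out; weight (1/5)·0 = 0 each.
If it is in either of chests 2 and 3 (prior 1/5 each): the guide has 3 equally likely choices, so probability 1/3; weight (1/5)·(1/3) = 1/15 each.
If it is in chest 5 (prior 1/5): the guide has 6 equally likely choices, so probability 1/6; weight (1/5)·(1/6) = 1/30.
The weights sum to 1/6.
So P(the ruby in chest 5 | the guide opened chest 1 and chest 4) = (1/30) / (1/6) = 1/5.

1/5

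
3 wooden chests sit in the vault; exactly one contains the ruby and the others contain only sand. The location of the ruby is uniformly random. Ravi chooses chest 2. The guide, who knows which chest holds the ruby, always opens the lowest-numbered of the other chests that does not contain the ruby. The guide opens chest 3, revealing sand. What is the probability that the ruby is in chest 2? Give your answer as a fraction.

Apply Bayes' rule, conditioning on where the ruby actually is.
If it is in chest 1 (prior 1/3): chest 3 is the lowest-numbered option available, probability 1; weight (1/3)·1 = 1/3.
If it is in chest 2 (prior 1/3): the guide would have opened chest 1 instead, probability 0; weight (1/3)·0 = 0.
If it is in chest 3 (prior 1/3): the guide opened chest 3, so this case is ruled out; weight (1/3)·0 = 0.
The weights sum to 1/3.
So P(the ruby in chest 2 | the guide opened chest 3) = 0 / (1/3) = 0.

0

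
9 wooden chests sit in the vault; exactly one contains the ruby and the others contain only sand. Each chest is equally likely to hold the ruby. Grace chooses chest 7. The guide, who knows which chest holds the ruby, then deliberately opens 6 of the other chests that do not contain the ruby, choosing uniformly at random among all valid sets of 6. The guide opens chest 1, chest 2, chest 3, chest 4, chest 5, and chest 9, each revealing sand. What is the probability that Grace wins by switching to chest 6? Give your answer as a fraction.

Apply Bayes' rule, conditioning on where the ruby actually is.
If it is in any of chests 1, 2, 3, 4, 5, and 9 (prior 1/9 each): that chest was opened and seen not to hold the prize — ruled out; weight (1/9)·0 = 0 each.
If it is in either of chests 6 and 8 (prior 1/9 each): the guide has 7 equally likely choices, so probability 1/7; weight (1/9)·(1/7) = 1/63 each.
If it is in chest 7 (prior 1/9): the guide has 28 equally likely choices, so probability 1/28; weight (1/9)·(1/28) = 1/252.
The weights sum to 1/28.
So P(the ruby in chest 6 | the guide opened chest 1, chest 2, chest 3, chest 4, chest 5, and chest 9) = (1/63) / (1/28) = 4/9.

4/9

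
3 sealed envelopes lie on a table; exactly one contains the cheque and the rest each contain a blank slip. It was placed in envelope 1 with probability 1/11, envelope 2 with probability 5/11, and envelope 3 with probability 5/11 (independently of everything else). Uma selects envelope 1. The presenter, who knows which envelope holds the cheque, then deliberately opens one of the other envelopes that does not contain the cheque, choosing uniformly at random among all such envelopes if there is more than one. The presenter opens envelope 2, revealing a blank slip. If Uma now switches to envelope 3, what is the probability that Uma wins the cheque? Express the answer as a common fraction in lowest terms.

10/11

Condition on the true location of the cheque.
If it is in envelope 1 (prior 1/11): the presenter has 2 equally likely choices, so probability 1/2; weight (1/11)·(1/2) = 1/22.
If it is in envelope 2 (prior 5/11): the presenter opened envelope 2, so this case is ruled out; weight (5/11)·0 = 0.
If it is in envelope 3 (prior 5/11): the presenter has no choice, probability 1; weight (5/11)·1 = 5/11.
The weights sum to 1/2.
So P(the cheque in envelope 3 | the presenter opened envelope 2) = (5/11) / (1/2) = 10/11.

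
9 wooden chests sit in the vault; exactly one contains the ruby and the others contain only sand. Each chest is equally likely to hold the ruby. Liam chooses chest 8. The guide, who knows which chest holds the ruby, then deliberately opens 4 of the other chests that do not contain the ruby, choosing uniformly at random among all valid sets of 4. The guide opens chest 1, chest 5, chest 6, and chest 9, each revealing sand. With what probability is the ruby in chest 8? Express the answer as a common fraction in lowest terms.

1/9

Condition on the true location of the ruby.
If it is in any of chests 1, 5, 6, and 9 (prior 1/9 each): that chest was opened and seen not to hold the prize — ruled out; weight (1/9)·0 = 0 each.
If it is in any of chests 2, 3, 4, and 7 (prior 1/9 each): the guide has 35 equally likely choices, so probability 1/35; weight (1/9)·(1/35) = 1/315 each.
If it is in chest 8 (prior 1/9): the guide has 70 equally likely choices, so probability 1/70; weight (1/9)·(1/70) = 1/630.
The weights sum to 1/70.
So P(the ruby in chest 8 | the guide opened chest 1, chest 5, chest 6, and chest 9) = (1/630) / (1/70) = 1/9.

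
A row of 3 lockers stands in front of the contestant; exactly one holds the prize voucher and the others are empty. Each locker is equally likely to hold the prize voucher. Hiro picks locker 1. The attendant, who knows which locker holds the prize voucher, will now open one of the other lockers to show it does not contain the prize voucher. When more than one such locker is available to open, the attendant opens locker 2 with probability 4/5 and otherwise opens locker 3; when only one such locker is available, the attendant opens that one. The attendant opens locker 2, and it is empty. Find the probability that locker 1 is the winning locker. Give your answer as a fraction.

4/9

Apply Bayes' rule, conditioning on where the prize voucher actually is.
If it is in locker 1 (prior 1/3): locker 2 is available, opened with probability 4/5; weight (1/3)·(4/5) = 4/15.
If it is in locker 2 (prior 1/3): the attendant opened locker 2, so this case is ruled out; weight (1/3)·0 = 0.
If it is in locker 3 (prior 1/3): only locker 2 is available, probability 1; weight (1/3)·1 = 1/3.
The weights sum to 3/5.
So P(the prize voucher in locker 1 | the attendant opened locker 2) = (4/15) / (3/5) = 4/9.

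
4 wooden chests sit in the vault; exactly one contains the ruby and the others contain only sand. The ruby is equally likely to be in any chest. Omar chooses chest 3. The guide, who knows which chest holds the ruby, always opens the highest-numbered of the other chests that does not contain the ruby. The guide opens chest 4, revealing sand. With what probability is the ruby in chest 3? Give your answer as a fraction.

1/3

Consider each possible location of the ruby in turn.
If it is in any of chests 1, 2, and 3 (prior 1/4 each): chest 4 is the highest-numbered option available, probability 1; weight (1/4)·1 = 1/4 each.
If it is in chest 4 (prior 1/4): the guide opened chest 4, so this case is ruled out; weight (1/4)·0 = 0.
The weights sum to 3/4.
So P(the ruby in chest 3 | the guide opened chest 4) = (1/4) / (3/4) = 1/3.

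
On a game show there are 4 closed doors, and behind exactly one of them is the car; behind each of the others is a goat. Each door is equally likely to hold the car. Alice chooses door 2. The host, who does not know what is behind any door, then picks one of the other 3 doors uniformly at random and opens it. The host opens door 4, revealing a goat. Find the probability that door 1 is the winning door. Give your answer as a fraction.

Because the host chose which door to open without knowing where the car is, the choice is independent of the prize location. Learning that door 4 does not hold the car simply rules out that one location and leaves the remaining 3 doors still equally likely by symmetry.
So P(the car behind door 1) = 1/3.

1/3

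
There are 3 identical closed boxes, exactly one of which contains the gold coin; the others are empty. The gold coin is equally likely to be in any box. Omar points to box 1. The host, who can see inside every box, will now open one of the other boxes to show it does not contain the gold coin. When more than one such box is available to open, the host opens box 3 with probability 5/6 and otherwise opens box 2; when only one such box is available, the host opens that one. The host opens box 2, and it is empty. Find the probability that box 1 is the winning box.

1/7

Condition on the true location of the gold coin.
If it is in box 1 (prior 1/3): box 3 is available but not opened, probability 1/6; weight (1/3)·(1/6) = 1/18.
If it is in box 2 (prior 1/3): the host opened box 2, so this case is ruled out; weight (1/3)·0 = 0.
If it is in box 3 (prior 1/3): only box 2 is available, probability 1; weight (1/3)·1 = 1/3.
The weights sum to 7/18.
So P(the gold coin in box 1 | the host opened box 2) = (1/18) / (7/18) = 1/7.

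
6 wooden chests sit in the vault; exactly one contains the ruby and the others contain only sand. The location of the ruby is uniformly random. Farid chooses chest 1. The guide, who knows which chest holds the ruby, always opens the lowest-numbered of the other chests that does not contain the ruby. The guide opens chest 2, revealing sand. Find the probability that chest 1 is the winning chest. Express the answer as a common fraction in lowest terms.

1/5

Condition on the true location of the ruby.
If it is in any of chests 1, 3, 4, 5, and 6 (prior 1/6 each): chest 2 is the lowest-numbered option available, probability 1; weight (1/6)·1 = 1/6 each.
If it is in chest 2 (prior 1/6): the guide opened chest 2, so this case is ruled out; weight (1/6)·0 = 0.
The weights sum to 5/6.
So P(the ruby in chest 1 | the guide opened chest 2) = (1/6) / (5/6) = 1/5.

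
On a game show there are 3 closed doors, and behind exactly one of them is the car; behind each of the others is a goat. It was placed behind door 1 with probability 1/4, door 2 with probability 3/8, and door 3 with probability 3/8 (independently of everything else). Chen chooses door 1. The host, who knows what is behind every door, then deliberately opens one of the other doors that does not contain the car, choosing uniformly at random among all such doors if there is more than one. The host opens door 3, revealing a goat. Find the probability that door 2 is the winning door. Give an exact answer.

Consider each possible location of the car in turn.
If it is behind door 1 (prior 1/4): the host has 2 equally likely choices, so probability 1/2; weight (1/4)·(1/2) = 1/8.
If it is behind door 2 (prior 3/8): the host has no choice, probability 1; weight (3/8)·1 = 3/8.
If it is behind door 3 (prior 3/8): the host opened door 3, so this case is ruled out; weight (3/8)·0 = 0.
The weights sum to 1/2.
So P(the car behind door 2 | the host opened door 3) = (3/8) / (1/2) = 3/4.

3/4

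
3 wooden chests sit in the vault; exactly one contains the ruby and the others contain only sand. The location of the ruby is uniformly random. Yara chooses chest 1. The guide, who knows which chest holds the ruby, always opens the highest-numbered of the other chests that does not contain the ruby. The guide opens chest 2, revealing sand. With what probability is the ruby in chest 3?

1

Condition on the true location of the ruby.
If it is in chest 1 (prior 1/3): the guide would have opened chest 3 instead, probability 0; weight (1/3)·0 = 0.
If it is in chest 2 (prior 1/3): the guide opened chest 2, so this case is ruled out; weight (1/3)·0 = 0.
If it is in chest 3 (prior 1/3): chest 2 is the highest-numbered option available, probability 1; weight (1/3)·1 = 1/3.
The weights sum to 1/3.
So P(the ruby in chest 3 | the guide opened chest 2) = (1/3) / (1/3) = 1.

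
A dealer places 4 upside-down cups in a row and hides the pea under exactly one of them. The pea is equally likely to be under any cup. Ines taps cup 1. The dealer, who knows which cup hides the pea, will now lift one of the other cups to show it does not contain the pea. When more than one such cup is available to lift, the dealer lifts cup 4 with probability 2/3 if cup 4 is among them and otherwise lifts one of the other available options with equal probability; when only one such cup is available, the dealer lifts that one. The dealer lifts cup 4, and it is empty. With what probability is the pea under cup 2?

Consider each possible location of the pea in turn.
If it is under any of cups 1, 2, and 3 (prior 1/4 each): cup 4 is available, opened with probability 2/3; weight (1/4)·(2/3) = 1/6 each.
If it is under cup 4 (prior 1/4): the dealer opened cup 4, so this case is ruled out; weight (1/4)·0 = 0.
The weights sum to 1/2.
So P(the pea under cup 2 | the dealer opened cup 4) = (1/6) / (1/2) = 1/3.

1/3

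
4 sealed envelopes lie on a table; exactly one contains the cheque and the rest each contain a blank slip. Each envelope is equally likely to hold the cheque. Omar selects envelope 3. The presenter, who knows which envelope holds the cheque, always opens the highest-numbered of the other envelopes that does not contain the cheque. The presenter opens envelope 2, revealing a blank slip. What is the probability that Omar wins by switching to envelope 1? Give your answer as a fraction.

Consider each possible location of the cheque in turn.
If it is in either of envelopes 1 and 3 (prior 1/4 each): the presenter would have opened envelope 4 instead, probability 0; weight (1/4)·0 = 0 each.
If it is in envelope 2 (prior 1/4): the presenter opened envelope 2, so this case is ruled out; weight (1/4)·0 = 0.
If it is in envelope 4 (prior 1/4): envelope 2 is the highest-numbered option available, probability 1; weight (1/4)·1 = 1/4.
The weights sum to 1/4.
So P(the cheque in envelope 1 | the presenter opened envelope 2) = 0 / (1/4) = 0.

0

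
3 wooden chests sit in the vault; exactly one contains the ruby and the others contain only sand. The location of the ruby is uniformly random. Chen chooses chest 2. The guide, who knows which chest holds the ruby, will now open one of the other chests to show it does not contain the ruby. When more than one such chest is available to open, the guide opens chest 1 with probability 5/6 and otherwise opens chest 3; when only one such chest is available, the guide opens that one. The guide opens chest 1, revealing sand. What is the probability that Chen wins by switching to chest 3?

6/11

Apply Bayes' rule, conditioning on where the ruby actually is.
If it is in chest 1 (prior 1/3): the guide opened chest 1, so this case is ruled out; weight (1/3)·0 = 0.
If it is in chest 2 (prior 1/3): chest 1 is available, opened with probability 5/6; weight (1/3)·(5/6) = 5/18.
If it is in chest 3 (prior 1/3): only chest 1 is available, probability 1; weight (1/3)·1 = 1/3.
The weights sum to 11/18.
So P(the ruby in chest 3 | the guide opened chest 1) = (1/3) / (11/18) = 6/11.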